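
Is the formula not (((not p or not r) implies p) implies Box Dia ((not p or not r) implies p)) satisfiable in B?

1. not (((not p or not r) implies p) implies Box Dia ((not p or not r) implies p)), u
2. (not p or not r) implies p, u
3. not Box Dia ((not p or not r) implies p), u
4. not (not p or not r), u
5. p, u
6. r, u
7. not Dia ((not p or not r) implies p), v
8. not ((not p or not r) implies p), u
9. not p or not r, u
10. not p, u
Accessibility: uRu, uRv, vRu, vRv
Branch closes: p and not p both at u.
(One branch shown.) All branches close.

No, unsatisfiable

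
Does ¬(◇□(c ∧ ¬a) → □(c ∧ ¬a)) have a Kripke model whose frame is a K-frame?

1. ¬(◇□(c ∧ ¬a) → □(c ∧ ¬a)), w0
2. ◇□(c ∧ ¬a), w0
3. ¬□(c ∧ ¬a), w0
4. □(c ∧ ¬a), w1
5. ¬(c ∧ ¬a), w2
6. a, w2
Accessibility: w0Rw1, w0Rw2

Satisfiable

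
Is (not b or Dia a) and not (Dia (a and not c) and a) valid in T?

No, not valid

Tableau for the negation not ((not b or Dia a) and not (Dia (a and not c) and a)):
1. not ((not b or Dia a) and not (Dia (a and not c) and a)), 0
2. Dia (a and not c) and a, 0
3. Dia (a and not c), 0
4. a, 0
5. a and not c, 1
6. a, 1
7. not c, 1
Accessibility: 0R0, 0R1, 1R1
The negation has an open branch (countermodel exists).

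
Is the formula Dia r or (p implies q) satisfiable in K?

1. Dia r or (p implies q), u
2. p implies q, u
3. q, u

Yes, satisfiable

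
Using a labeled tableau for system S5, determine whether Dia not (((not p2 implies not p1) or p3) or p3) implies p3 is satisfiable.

1. Dia not (((not p2 implies not p1) or p3) or p3) implies p3, w0
2. p3, w0
Accessibility: w0Rw0

Satisfiable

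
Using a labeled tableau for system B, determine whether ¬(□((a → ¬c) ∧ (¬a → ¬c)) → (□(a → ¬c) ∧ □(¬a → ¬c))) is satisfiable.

1. ¬(□((a → ¬c) ∧ (¬a → ¬c)) → (□(a → ¬c) ∧ □(¬a → ¬c))), w0
2. □((a → ¬c) ∧ (¬a → ¬c)), w0   [¬→-rule on 1]
3. ¬(□(a → ¬c) ∧ □(¬a → ¬c)), w0   [¬→-rule on 1]
4. (a → ¬c) ∧ (¬a → ¬c), w0   [□-rule on 2 via w0Rw0]
5. a → ¬c, w0   [∧-rule on 4]
6. ¬a → ¬c, w0   [∧-rule on 4]
7. ¬□(¬a → ¬c), w0   [¬∧-rule on 3 (branches; this branch)]
8. ¬c, w0   [→-rule on 5 (branches; this branch)]
9. ¬(¬a → ¬c), w1   [¬□-rule on 7: fresh world w1, w0Rw1]
10. ¬a, w1   [¬→-rule on 9]
11. c, w1   [¬→-rule on 9]
12. (a → ¬c) ∧ (¬a → ¬c), w1   [□-rule on 2 via w0Rw1]
13. a → ¬c, w1   [∧-rule on 12]
14. ¬a → ¬c, w1   [∧-rule on 12]
15. ¬c, w1   [→-rule on 14 (branches; this branch)]
Accessibility: w0Rw0, w0Rw1, w1Rw0, w1Rw1
Branch closes: c and ¬c both at w1.
Every branch closes; the branch above is one of them.

Unsatisfiable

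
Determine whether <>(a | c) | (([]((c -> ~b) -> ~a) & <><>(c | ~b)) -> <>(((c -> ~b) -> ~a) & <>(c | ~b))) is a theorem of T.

Tableau for the negation ~(<>(a | c) | (([]((c -> ~b) -> ~a) & <><>(c | ~b)) -> <>(((c -> ~b) -> ~a) & <>(c | ~b)))):
1. ~(<>(a | c) | (([]((c -> ~b) -> ~a) & <><>(c | ~b)) -> <>(((c -> ~b) -> ~a) & <>(c | ~b)))), 0
2. ~<>(a | c), 0   [~|-rule on 1]
3. ~(([]((c -> ~b) -> ~a) & <><>(c | ~b)) -> <>(((c -> ~b) -> ~a) & <>(c | ~b))), 0   [~|-rule on 1]
4. []((c -> ~b) -> ~a) & <><>(c | ~b), 0   [~->-rule on 3]
5. ~<>(((c -> ~b) -> ~a) & <>(c | ~b)), 0   [~->-rule on 3]
6. []((c -> ~b) -> ~a), 0   [&-rule on 4]
7. <><>(c | ~b), 0   [&-rule on 4]
8. ~(a | c), 0   [~<>-rule on 2 via 0R0]
9. ~a, 0   [~|-rule on 8]
10. ~c, 0   [~|-rule on 8]
11. ~(((c -> ~b) -> ~a) & <>(c | ~b)), 0   [~<>-rule on 5 via 0R0]
12. (c -> ~b) -> ~a, 0   [[]-rule on 6 via 0R0]
13. ~<>(c | ~b), 0   [~&-rule on 11 (branches; this branch)]
14. ~(c | ~b), 0   [~<>-rule on 13 via 0R0]
15. b, 0   [~|-rule on 14]
16. <>(c | ~b), 1   [<>-rule on 7: fresh world 1, 0R1]
17. ~(a | c), 1   [~<>-rule on 2 via 0R1]
18. ~a, 1   [~|-rule on 17]
19. ~c, 1   [~|-rule on 17]
20. ~(((c -> ~b) -> ~a) & <>(c | ~b)), 1   [~<>-rule on 5 via 0R1]
21. (c -> ~b) -> ~a, 1   [[]-rule on 6 via 0R1]
22. ~(c | ~b), 1   [~<>-rule on 13 via 0R1]
23. b, 1   [~|-rule on 22]
24. ~<>(c | ~b), 1   [~&-rule on 20 (branches; this branch)]
25. c | ~b, 2   [<>-rule on 16: fresh world 2, 1R2]
26. ~(c | ~b), 2   [~<>-rule on 24 via 1R2]
27. ~c, 2   [~|-rule on 26]
28. b, 2   [~|-rule on 26]
29. ~b, 2   [|-rule on 25 (branches; this branch)]
Accessibility: 0R0, 0R1, 1R1, 1R2, 2R2
Branch closes: b and ~b both at 2.
Every branch of the negation's tableau closes; the branch above is one of them.

Valid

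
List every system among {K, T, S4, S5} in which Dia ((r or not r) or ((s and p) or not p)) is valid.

T-tableau for the negation not Dia ((r or not r) or ((s and p) or not p)):
1. not Dia ((r or not r) or ((s and p) or not p)), u
2. not ((r or not r) or ((s and p) or not p)), u
3. not (r or not r), u
4. not ((s and p) or not p), u
5. not r, u
6. r, u
Accessibility: uRu
Branch closes: r and not r both at u.
Every branch closes (one shown): valid in T, hence also in S4, S5 (every theorem of T is a theorem of S4 and S5).
K-tableau for the negation not Dia ((r or not r) or ((s and p) or not p)):
1. not Dia ((r or not r) or ((s and p) or not p)), u
Complete open branch: countermodel on a K-frame, so not valid in K.

T, S4, S5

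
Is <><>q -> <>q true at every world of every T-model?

Not valid

Tableau for the negation ~(<><>q -> <>q):
1. ~(<><>q -> <>q), u
2. <><>q, u
3. ~<>q, u
4. ~q, u
5. <>q, v
6. ~q, v
7. q, w
Accessibility: uRu, uRv, vRv, vRw, wRw
The negation has an open branch (countermodel exists).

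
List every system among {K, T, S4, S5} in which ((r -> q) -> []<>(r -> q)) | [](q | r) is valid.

S5

S4-tableau for the negation ~(((r -> q) -> []<>(r -> q)) | [](q | r)):
1. ~(((r -> q) -> []<>(r -> q)) | [](q | r)), 0
2. ~((r -> q) -> []<>(r -> q)), 0
3. ~[](q | r), 0
4. r -> q, 0
5. ~[]<>(r -> q), 0
6. q, 0
7. ~(q | r), 1
8. ~q, 1
9. ~r, 1
10. ~<>(r -> q), 2
11. ~(r -> q), 2
12. r, 2
13. ~q, 2
Accessibility: 0R0, 0R1, 0R2, 1R1, 2R2
Complete open branch: countermodel on an S4-frame, so not valid in S4, nor in K, T (the same frame is also a K-frame and a T-frame).
S5-tableau for the negation ~(((r -> q) -> []<>(r -> q)) | [](q | r)):
1. ~(((r -> q) -> []<>(r -> q)) | [](q | r)), 0
2. ~((r -> q) -> []<>(r -> q)), 0
3. ~[](q | r), 0
4. r -> q, 0
5. ~[]<>(r -> q), 0
6. q, 0
7. ~(q | r), 1
8. ~q, 1
9. ~r, 1
10. ~<>(r -> q), 2
11. ~(r -> q), 0
12. r, 0
13. ~q, 0
Accessibility: 0R0, 0R1, 0R2, 1R0, 1R1, 1R2, 2R0, 2R1, 2R2
Branch closes: q and ~q both at 0.
Every branch closes (one shown): valid in S5.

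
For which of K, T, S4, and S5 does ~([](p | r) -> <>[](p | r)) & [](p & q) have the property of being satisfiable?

K

T-tableau for the formula:
1. ~([](p | r) -> <>[](p | r)) & [](p & q), 0
2. ~([](p | r) -> <>[](p | r)), 0
3. [](p & q), 0
4. [](p | r), 0
5. ~<>[](p | r), 0
6. p & q, 0
7. p, 0
8. q, 0
9. p | r, 0
10. ~[](p | r), 0
11. r, 0
12. ~(p | r), 1
13. ~p, 1
14. ~r, 1
15. p & q, 1
16. p, 1
17. q, 1
Accessibility: 0R0, 0R1, 1R1
Branch closes: p and ~p both at 1.
Every branch closes (one shown): unsatisfiable in T, hence also in S4, S5 (every S4/S5-frame is a T-frame).
K-tableau for the formula:
1. ~([](p | r) -> <>[](p | r)) & [](p & q), 0
2. ~([](p | r) -> <>[](p | r)), 0
3. [](p & q), 0
4. [](p | r), 0
5. ~<>[](p | r), 0
Complete open branch: satisfiable in K.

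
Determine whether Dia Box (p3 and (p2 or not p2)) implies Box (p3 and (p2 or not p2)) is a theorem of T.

Tableau for the negation not (Dia Box (p3 and (p2 or not p2)) implies Box (p3 and (p2 or not p2))):
1. not (Dia Box (p3 and (p2 or not p2)) implies Box (p3 and (p2 or not p2))), u
2. Dia Box (p3 and (p2 or not p2)), u
3. not Box (p3 and (p2 or not p2)), u
4. Box (p3 and (p2 or not p2)), v
5. p3 and (p2 or not p2), v
6. p3, v
7. p2 or not p2, v
8. not p2, v
9. not (p3 and (p2 or not p2)), w
10. not p3, w
Accessibility: uRu, uRv, uRw, vRv, wRw
The negation has an open branch (countermodel exists).

No, not valid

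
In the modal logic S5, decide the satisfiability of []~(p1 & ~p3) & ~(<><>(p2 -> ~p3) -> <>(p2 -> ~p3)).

Unsatisfiable

1. []~(p1 & ~p3) & ~(<><>(p2 -> ~p3) -> <>(p2 -> ~p3)), w0
2. []~(p1 & ~p3), w0
3. ~(<><>(p2 -> ~p3) -> <>(p2 -> ~p3)), w0
4. <><>(p2 -> ~p3), w0
5. ~<>(p2 -> ~p3), w0
6. ~(p1 & ~p3), w0
7. ~(p2 -> ~p3), w0
8. p2, w0
9. p3, w0
10. <>(p2 -> ~p3), w1
11. ~(p1 & ~p3), w1
12. ~(p2 -> ~p3), w1
13. p2, w1
14. p3, w1
15. p2 -> ~p3, w2
16. ~(p1 & ~p3), w2
17. ~(p2 -> ~p3), w2
18. p2, w2
19. p3, w2
20. ~p3, w2
Accessibility: w0Rw0, w0Rw1, w0Rw2, w1Rw0, w1Rw1, w1Rw2, w2Rw0, w2Rw1, w2Rw2
Branch closes: p3 and ~p3 both at w2.
(One branch shown.) All branches close.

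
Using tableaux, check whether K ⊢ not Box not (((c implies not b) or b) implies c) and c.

No, not valid

Tableau for the negation not (not Box not (((c implies not b) or b) implies c) and c):
1. not (not Box not (((c implies not b) or b) implies c) and c), u
2. not c, u
The negation has an open branch (countermodel exists).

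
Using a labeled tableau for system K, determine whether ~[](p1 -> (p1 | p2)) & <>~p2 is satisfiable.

Unsatisfiable (every branch closes)

1. ~[](p1 -> (p1 | p2)) & <>~p2, 0
2. ~[](p1 -> (p1 | p2)), 0
3. <>~p2, 0
4. ~(p1 -> (p1 | p2)), 1
5. p1, 1
6. ~(p1 | p2), 1
7. ~p1, 1
8. ~p2, 1
Accessibility: 0R1
Branch closes: p1 and ~p1 both at 1.
(One branch shown.) All branches close.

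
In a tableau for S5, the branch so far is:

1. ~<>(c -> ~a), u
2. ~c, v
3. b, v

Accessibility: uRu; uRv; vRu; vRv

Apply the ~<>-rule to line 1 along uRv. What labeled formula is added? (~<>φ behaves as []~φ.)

~(c -> ~a), v

~<>φ behaves as []~φ: propagate the negated body to each accessible world.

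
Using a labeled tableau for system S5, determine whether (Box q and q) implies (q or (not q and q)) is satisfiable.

Yes, satisfiable

1. (Box q and q) implies (q or (not q and q)), 0
2. q or (not q and q), 0
3. q, 0
Accessibility: 0R0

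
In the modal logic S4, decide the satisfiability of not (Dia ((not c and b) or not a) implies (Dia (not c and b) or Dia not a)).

Unsatisfiable

1. not (Dia ((not c and b) or not a) implies (Dia (not c and b) or Dia not a)), w0
2. Dia ((not c and b) or not a), w0   [neg-implies-rule on 1]
3. not (Dia (not c and b) or Dia not a), w0   [neg-implies-rule on 1]
4. not Dia (not c and b), w0   [neg-or-rule on 3]
5. not Dia not a, w0   [neg-or-rule on 3]
6. not (not c and b), w0   [neg-Dia-rule on 4 via w0Rw0]
7. a, w0   [neg-Dia-rule on 5 via w0Rw0]
8. not b, w0   [neg-and-rule on 6 (branches; this branch)]
9. (not c and b) or not a, w1   [Dia-rule on 2: fresh world w1, w0Rw1]
10. not (not c and b), w1   [neg-Dia-rule on 4 via w0Rw1]
11. a, w1   [neg-Dia-rule on 5 via w0Rw1]
12. not c and b, w1   [or-rule on 9 (branches; this branch)]
13. not c, w1   [and-rule on 12]
14. b, w1   [and-rule on 12]
15. not b, w1   [neg-and-rule on 10 (branches; this branch)]
Accessibility: w0Rw0, w0Rw1, w1Rw1
Branch closes: b and not b both at w1.
Every branch closes; the branch above is one of them.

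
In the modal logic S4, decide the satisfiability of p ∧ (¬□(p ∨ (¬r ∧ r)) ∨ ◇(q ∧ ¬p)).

Yes, satisfiable

1. p ∧ (¬□(p ∨ (¬r ∧ r)) ∨ ◇(q ∧ ¬p)), 0
2. p, 0   [∧-rule on 1]
3. ¬□(p ∨ (¬r ∧ r)) ∨ ◇(q ∧ ¬p), 0   [∧-rule on 1]
4. ◇(q ∧ ¬p), 0   [∨-rule on 3 (branches; this branch)]
5. q ∧ ¬p, 1   [◇-rule on 4: fresh world 1, 0R1]
6. q, 1   [∧-rule on 5]
7. ¬p, 1   [∧-rule on 5]
Accessibility: 0R0, 0R1, 1R1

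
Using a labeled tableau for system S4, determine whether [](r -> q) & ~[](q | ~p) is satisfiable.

1. [](r -> q) & ~[](q | ~p), 0
2. [](r -> q), 0
3. ~[](q | ~p), 0
4. r -> q, 0
5. q, 0
6. ~(q | ~p), 1
7. ~q, 1
8. p, 1
9. r -> q, 1
10. ~r, 1
Accessibility: 0R0, 0R1, 1R1

Satisfiable (open branch found)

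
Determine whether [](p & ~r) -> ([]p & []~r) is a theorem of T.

Tableau for the negation ~([](p & ~r) -> ([]p & []~r)):
1. ~([](p & ~r) -> ([]p & []~r)), w0
2. [](p & ~r), w0
3. ~([]p & []~r), w0
4. p & ~r, w0
5. p, w0
6. ~r, w0
7. ~[]~r, w0
8. r, w1
9. p & ~r, w1
10. p, w1
11. ~r, w1
Accessibility: w0Rw0, w0Rw1, w1Rw1
Branch closes: r and ~r both at w1.
Every branch of the negation's tableau closes; the branch above is one of them.

Valid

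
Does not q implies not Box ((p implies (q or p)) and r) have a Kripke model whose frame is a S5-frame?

1. not q implies not Box ((p implies (q or p)) and r), 0
2. not Box ((p implies (q or p)) and r), 0   [implies-rule on 1 (branches; this branch)]
3. not ((p implies (q or p)) and r), 1   [neg-Box-rule on 2: fresh world 1, 0R1]
4. not r, 1   [neg-and-rule on 3 (branches; this branch)]
Accessibility: 0R0, 0R1, 1R0, 1R1

Satisfiable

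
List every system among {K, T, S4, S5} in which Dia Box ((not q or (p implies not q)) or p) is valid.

T, S4, S5

K-tableau for the negation not Dia Box ((not q or (p implies not q)) or p):
1. not Dia Box ((not q or (p implies not q)) or p), 0
Complete open branch: countermodel on a K-frame, so not valid in K.
T-tableau for the negation not Dia Box ((not q or (p implies not q)) or p):
1. not Dia Box ((not q or (p implies not q)) or p), 0
2. not Box ((not q or (p implies not q)) or p), 0   [neg-Dia-rule on 1 via 0R0]
3. not ((not q or (p implies not q)) or p), 1   [neg-Box-rule on 2: fresh world 1, 0R1]
4. not (not q or (p implies not q)), 1   [neg-or-rule on 3]
5. not p, 1   [neg-or-rule on 3]
6. q, 1   [neg-or-rule on 4]
7. not (p implies not q), 1   [neg-or-rule on 4]
8. p, 1   [neg-implies-rule on 7]
Accessibility: 0R0, 0R1, 1R1
Branch closes: p and not p both at 1.
Every branch closes (one shown): valid in T, hence also in S4, S5 (every theorem of T is a theorem of S4 and S5).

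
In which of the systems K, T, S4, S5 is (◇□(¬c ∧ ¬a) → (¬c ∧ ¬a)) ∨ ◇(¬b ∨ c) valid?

S4-tableau for the negation ¬((◇□(¬c ∧ ¬a) → (¬c ∧ ¬a)) ∨ ◇(¬b ∨ c)):
1. ¬((◇□(¬c ∧ ¬a) → (¬c ∧ ¬a)) ∨ ◇(¬b ∨ c)), u
2. ¬(◇□(¬c ∧ ¬a) → (¬c ∧ ¬a)), u   [¬∨-rule on 1]
3. ¬◇(¬b ∨ c), u   [¬∨-rule on 1]
4. ◇□(¬c ∧ ¬a), u   [¬→-rule on 2]
5. ¬(¬c ∧ ¬a), u   [¬→-rule on 2]
6. ¬(¬b ∨ c), u   [¬◇-rule on 3 via uRu]
7. b, u   [¬∨-rule on 6]
8. ¬c, u   [¬∨-rule on 6]
9. a, u   [¬∧-rule on 5 (branches; this branch)]
10. □(¬c ∧ ¬a), v   [◇-rule on 4: fresh world v, uRv]
11. ¬(¬b ∨ c), v   [¬◇-rule on 3 via uRv]
12. b, v   [¬∨-rule on 11]
13. ¬c, v   [¬∨-rule on 11]
14. ¬c ∧ ¬a, v   [□-rule on 10 via vRv]
15. ¬a, v   [∧-rule on 14]
Accessibility: uRu, uRv, vRv
Complete open branch: countermodel on an S4-frame, so not valid in S4, nor in K, T (the same frame is also a K-frame and a T-frame).
S5-tableau for the negation ¬((◇□(¬c ∧ ¬a) → (¬c ∧ ¬a)) ∨ ◇(¬b ∨ c)):
1. ¬((◇□(¬c ∧ ¬a) → (¬c ∧ ¬a)) ∨ ◇(¬b ∨ c)), u
2. ¬(◇□(¬c ∧ ¬a) → (¬c ∧ ¬a)), u   [¬∨-rule on 1]
3. ¬◇(¬b ∨ c), u   [¬∨-rule on 1]
4. ◇□(¬c ∧ ¬a), u   [¬→-rule on 2]
5. ¬(¬c ∧ ¬a), u   [¬→-rule on 2]
6. ¬(¬b ∨ c), u   [¬◇-rule on 3 via uRu]
7. b, u   [¬∨-rule on 6]
8. ¬c, u   [¬∨-rule on 6]
9. a, u   [¬∧-rule on 5 (branches; this branch)]
10. □(¬c ∧ ¬a), v   [◇-rule on 4: fresh world v, uRv]
11. ¬(¬b ∨ c), v   [¬◇-rule on 3 via uRv]
12. b, v   [¬∨-rule on 11]
13. ¬c, v   [¬∨-rule on 11]
14. ¬c ∧ ¬a, u   [□-rule on 10 via vRu]
15. ¬a, u   [∧-rule on 14]
Accessibility: uRu, uRv, vRu, vRv
Branch closes: a and ¬a both at u.
Every branch closes (one shown): valid in S5.

S5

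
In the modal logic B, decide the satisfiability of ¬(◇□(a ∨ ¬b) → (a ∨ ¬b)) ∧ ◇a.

1. ¬(◇□(a ∨ ¬b) → (a ∨ ¬b)) ∧ ◇a, w0
2. ¬(◇□(a ∨ ¬b) → (a ∨ ¬b)), w0
3. ◇a, w0
4. ◇□(a ∨ ¬b), w0
5. ¬(a ∨ ¬b), w0
6. ¬a, w0
7. b, w0
8. a, w1
9. □(a ∨ ¬b), w2
10. a ∨ ¬b, w0
11. a ∨ ¬b, w2
12. ¬b, w0
Accessibility: w0Rw0, w0Rw1, w0Rw2, w1Rw0, w1Rw1, w2Rw0, w2Rw2
Branch closes: b and ¬b both at w0.
Every branch closes; the branch above is one of them.

Unsatisfiable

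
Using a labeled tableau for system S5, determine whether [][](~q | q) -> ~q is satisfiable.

Satisfiable (open branch found)

1. [][](~q | q) -> ~q, w0
2. ~q, w0   [->-rule on 1 (branches; this branch)]
Accessibility: w0Rw0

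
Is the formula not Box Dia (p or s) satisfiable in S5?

Yes, satisfiable

1. not Box Dia (p or s), w0
2. not Dia (p or s), w1   [neg-Box-rule on 1: fresh world w1, w0Rw1]
3. not (p or s), w0   [neg-Dia-rule on 2 via w1Rw0]
4. not p, w0   [neg-or-rule on 3]
5. not s, w0   [neg-or-rule on 3]
6. not (p or s), w1   [neg-Dia-rule on 2 via w1Rw1]
7. not p, w1   [neg-or-rule on 6]
8. not s, w1   [neg-or-rule on 6]
Accessibility: w0Rw0, w0Rw1, w1Rw0, w1Rw1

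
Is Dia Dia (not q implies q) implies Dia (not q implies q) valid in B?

Tableau for the negation not (Dia Dia (not q implies q) implies Dia (not q implies q)):
1. not (Dia Dia (not q implies q) implies Dia (not q implies q)), w0
2. Dia Dia (not q implies q), w0   [neg-implies-rule on 1]
3. not Dia (not q implies q), w0   [neg-implies-rule on 1]
4. not (not q implies q), w0   [neg-Dia-rule on 3 via w0Rw0]
5. not q, w0   [neg-implies-rule on 4]
6. Dia (not q implies q), w1   [Dia-rule on 2: fresh world w1, w0Rw1]
7. not (not q implies q), w1   [neg-Dia-rule on 3 via w0Rw1]
8. not q, w1   [neg-implies-rule on 7]
9. not q implies q, w2   [Dia-rule on 6: fresh world w2, w1Rw2]
10. q, w2   [implies-rule on 9 (branches; this branch)]
Accessibility: w0Rw0, w0Rw1, w1Rw0, w1Rw1, w1Rw2, w2Rw1, w2Rw2
The negation has an open branch (countermodel exists).

No, not valid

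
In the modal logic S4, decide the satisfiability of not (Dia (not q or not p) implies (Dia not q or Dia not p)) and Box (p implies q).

Unsatisfiable

1. not (Dia (not q or not p) implies (Dia not q or Dia not p)) and Box (p implies q), u
2. not (Dia (not q or not p) implies (Dia not q or Dia not p)), u
3. Box (p implies q), u
4. Dia (not q or not p), u
5. not (Dia not q or Dia not p), u
6. not Dia not q, u
7. not Dia not p, u
8. p implies q, u
9. q, u
10. p, u
11. not q or not p, v
12. p implies q, v
13. q, v
14. p, v
15. not p, v
Accessibility: uRu, uRv, vRv
Branch closes: p and not p both at v.
All branches of the tableau close; one closing branch shown above.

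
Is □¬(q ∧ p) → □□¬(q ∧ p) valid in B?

Invalid (countermodel exists)

Tableau for the negation ¬(□¬(q ∧ p) → □□¬(q ∧ p)):
1. ¬(□¬(q ∧ p) → □□¬(q ∧ p)), w0
2. □¬(q ∧ p), w0
3. ¬□□¬(q ∧ p), w0
4. ¬(q ∧ p), w0
5. ¬p, w0
6. ¬□¬(q ∧ p), w1
7. ¬(q ∧ p), w1
8. ¬p, w1
9. q ∧ p, w2
10. q, w2
11. p, w2
Accessibility: w0Rw0, w0Rw1, w1Rw0, w1Rw1, w1Rw2, w2Rw1, w2Rw2
The negation has an open branch (countermodel exists).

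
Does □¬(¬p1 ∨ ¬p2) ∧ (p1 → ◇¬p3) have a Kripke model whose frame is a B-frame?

1. □¬(¬p1 ∨ ¬p2) ∧ (p1 → ◇¬p3), w0
2. □¬(¬p1 ∨ ¬p2), w0
3. p1 → ◇¬p3, w0
4. ¬(¬p1 ∨ ¬p2), w0
5. p1, w0
6. p2, w0
7. ◇¬p3, w0
8. ¬p3, w1
9. ¬(¬p1 ∨ ¬p2), w1
10. p1, w1
11. p2, w1
Accessibility: w0Rw0, w0Rw1, w1Rw0, w1Rw1

Satisfiable (open branch found)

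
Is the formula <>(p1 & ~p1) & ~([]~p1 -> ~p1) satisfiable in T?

No, unsatisfiable

1. <>(p1 & ~p1) & ~([]~p1 -> ~p1), 0
2. <>(p1 & ~p1), 0
3. ~([]~p1 -> ~p1), 0
4. []~p1, 0
5. p1, 0
6. ~p1, 0
Accessibility: 0R0
Branch closes: p1 and ~p1 both at 0.
Every branch closes; the branch above is one of them.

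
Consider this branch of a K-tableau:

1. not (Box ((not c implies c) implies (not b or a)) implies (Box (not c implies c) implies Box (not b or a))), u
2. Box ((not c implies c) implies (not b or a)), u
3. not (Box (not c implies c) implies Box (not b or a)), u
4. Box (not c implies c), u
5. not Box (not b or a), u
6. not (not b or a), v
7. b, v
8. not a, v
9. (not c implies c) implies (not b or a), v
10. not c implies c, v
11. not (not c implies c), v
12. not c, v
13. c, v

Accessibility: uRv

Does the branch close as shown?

Yes, closed

Both c and not c appear at v.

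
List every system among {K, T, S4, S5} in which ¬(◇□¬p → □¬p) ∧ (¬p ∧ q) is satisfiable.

K, T, S4

S4-tableau for the formula:
1. ¬(◇□¬p → □¬p) ∧ (¬p ∧ q), w0
2. ¬(◇□¬p → □¬p), w0   [∧-rule on 1]
3. ¬p ∧ q, w0   [∧-rule on 1]
4. ◇□¬p, w0   [¬→-rule on 2]
5. ¬□¬p, w0   [¬→-rule on 2]
6. ¬p, w0   [∧-rule on 3]
7. q, w0   [∧-rule on 3]
8. □¬p, w1   [◇-rule on 4: fresh world w1, w0Rw1]
9. ¬p, w1   [□-rule on 8 via w1Rw1]
10. p, w2   [¬□-rule on 5: fresh world w2, w0Rw2]
Accessibility: w0Rw0, w0Rw1, w0Rw2, w1Rw1, w2Rw2
Complete open branch: satisfiable in S4, hence also in K, T (this S4-model is also a K-model and a T-model).
S5-tableau for the formula:
1. ¬(◇□¬p → □¬p) ∧ (¬p ∧ q), w0
2. ¬(◇□¬p → □¬p), w0   [∧-rule on 1]
3. ¬p ∧ q, w0   [∧-rule on 1]
4. ◇□¬p, w0   [¬→-rule on 2]
5. ¬□¬p, w0   [¬→-rule on 2]
6. ¬p, w0   [∧-rule on 3]
7. q, w0   [∧-rule on 3]
8. □¬p, w1   [◇-rule on 4: fresh world w1, w0Rw1]
9. ¬p, w1   [□-rule on 8 via w1Rw1]
10. p, w2   [¬□-rule on 5: fresh world w2, w0Rw2]
11. ¬p, w2   [□-rule on 8 via w1Rw2]
Accessibility: w0Rw0, w0Rw1, w0Rw2, w1Rw0, w1Rw1, w1Rw2, w2Rw0, w2Rw1, w2Rw2
Branch closes: p and ¬p both at w2.
Every branch closes (one shown): unsatisfiable in S5.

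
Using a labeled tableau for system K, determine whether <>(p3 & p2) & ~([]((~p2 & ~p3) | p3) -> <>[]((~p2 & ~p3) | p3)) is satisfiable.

1. <>(p3 & p2) & ~([]((~p2 & ~p3) | p3) -> <>[]((~p2 & ~p3) | p3)), 0
2. <>(p3 & p2), 0
3. ~([]((~p2 & ~p3) | p3) -> <>[]((~p2 & ~p3) | p3)), 0
4. []((~p2 & ~p3) | p3), 0
5. ~<>[]((~p2 & ~p3) | p3), 0
6. p3 & p2, 1
7. p3, 1
8. p2, 1
9. (~p2 & ~p3) | p3, 1
10. ~[]((~p2 & ~p3) | p3), 1
11. ~((~p2 & ~p3) | p3), 2
12. ~(~p2 & ~p3), 2
13. ~p3, 2
14. p2, 2
Accessibility: 0R1, 1R2

Satisfiable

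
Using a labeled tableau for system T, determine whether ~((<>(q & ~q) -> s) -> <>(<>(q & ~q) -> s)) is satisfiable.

1. ~((<>(q & ~q) -> s) -> <>(<>(q & ~q) -> s)), w0
2. <>(q & ~q) -> s, w0
3. ~<>(<>(q & ~q) -> s), w0
4. ~(<>(q & ~q) -> s), w0
5. <>(q & ~q), w0
6. ~s, w0
7. ~<>(q & ~q), w0
8. ~(q & ~q), w0
9. q, w0
10. q & ~q, w1
11. q, w1
12. ~q, w1
Accessibility: w0Rw0, w0Rw1, w1Rw1
Branch closes: q and ~q both at w1.
All branches of the tableau close; one closing branch shown above.

Unsatisfiable (every branch closes)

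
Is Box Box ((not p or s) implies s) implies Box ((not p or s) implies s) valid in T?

Valid in T

Tableau for the negation not (Box Box ((not p or s) implies s) implies Box ((not p or s) implies s)):
1. not (Box Box ((not p or s) implies s) implies Box ((not p or s) implies s)), w0
2. Box Box ((not p or s) implies s), w0
3. not Box ((not p or s) implies s), w0
4. Box ((not p or s) implies s), w0
5. (not p or s) implies s, w0
6. not (not p or s), w0
7. p, w0
8. not s, w0
9. not ((not p or s) implies s), w1
10. not p or s, w1
11. not s, w1
12. Box ((not p or s) implies s), w1
13. (not p or s) implies s, w1
14. not p, w1
15. not (not p or s), w1
16. p, w1
Accessibility: w0Rw0, w0Rw1, w1Rw1
Branch closes: p and not p both at w1.
Every branch of the negation's tableau closes; the branch above is one of them.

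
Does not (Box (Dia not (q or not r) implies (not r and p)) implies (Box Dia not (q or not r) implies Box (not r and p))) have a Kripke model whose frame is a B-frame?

No, unsatisfiable

1. not (Box (Dia not (q or not r) implies (not r and p)) implies (Box Dia not (q or not r) implies Box (not r and p))), u
2. Box (Dia not (q or not r) implies (not r and p)), u
3. not (Box Dia not (q or not r) implies Box (not r and p)), u
4. Box Dia not (q or not r), u
5. not Box (not r and p), u
6. Dia not (q or not r) implies (not r and p), u
7. Dia not (q or not r), u
8. not r and p, u
9. not r, u
10. p, u
11. not (not r and p), v
12. Dia not (q or not r) implies (not r and p), v
13. Dia not (q or not r), v
14. not p, v
15. not Dia not (q or not r), v
16. q or not r, u
17. q or not r, v
18. not r, v
19. not (q or not r), w
20. not q, w
21. r, w
22. Dia not (q or not r) implies (not r and p), w
23. Dia not (q or not r), w
24. not Dia not (q or not r), w
25. q or not r, w
26. not r, w
Accessibility: uRu, uRv, uRw, vRu, vRv, wRu, wRw
Branch closes: r and not r both at w.
All branches of the tableau close; one closing branch shown above.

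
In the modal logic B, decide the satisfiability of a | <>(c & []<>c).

1. a | <>(c & []<>c), 0
2. <>(c & []<>c), 0
3. c & []<>c, 1
4. c, 1
5. []<>c, 1
6. <>c, 0
7. <>c, 1
8. c, 2
9. c, 3
10. <>c, 3
11. c, 4
Accessibility: 0R0, 0R1, 0R2, 1R0, 1R1, 1R3, 2R0, 2R2, 3R1, 3R3, 3R4, 4R3, 4R4

Satisfiable (open branch found)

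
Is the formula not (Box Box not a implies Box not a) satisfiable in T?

1. not (Box Box not a implies Box not a), w0
2. Box Box not a, w0
3. not Box not a, w0
4. Box not a, w0
5. not a, w0
6. a, w1
7. Box not a, w1
8. not a, w1
Accessibility: w0Rw0, w0Rw1, w1Rw1
Branch closes: a and not a both at w1.
All branches of the tableau close; one closing branch shown above.

Unsatisfiable (every branch closes)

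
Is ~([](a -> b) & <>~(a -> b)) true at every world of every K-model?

Tableau for the negation [](a -> b) & <>~(a -> b):
1. [](a -> b) & <>~(a -> b), 0
2. [](a -> b), 0
3. <>~(a -> b), 0
4. ~(a -> b), 1
5. a, 1
6. ~b, 1
7. a -> b, 1
8. b, 1
Accessibility: 0R1
Branch closes: b and ~b both at 1.
Every branch of the negation's tableau closes; the branch above is one of them.

Valid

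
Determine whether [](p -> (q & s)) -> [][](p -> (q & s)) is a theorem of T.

Tableau for the negation ~([](p -> (q & s)) -> [][](p -> (q & s))):
1. ~([](p -> (q & s)) -> [][](p -> (q & s))), w0
2. [](p -> (q & s)), w0
3. ~[][](p -> (q & s)), w0
4. p -> (q & s), w0
5. q & s, w0
6. q, w0
7. s, w0
8. ~[](p -> (q & s)), w1
9. p -> (q & s), w1
10. q & s, w1
11. q, w1
12. s, w1
13. ~(p -> (q & s)), w2
14. p, w2
15. ~(q & s), w2
16. ~s, w2
Accessibility: w0Rw0, w0Rw1, w1Rw1, w1Rw2, w2Rw2
The negation has an open branch (countermodel exists).

Invalid (countermodel exists)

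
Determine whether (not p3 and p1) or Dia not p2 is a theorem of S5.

Tableau for the negation not ((not p3 and p1) or Dia not p2):
1. not ((not p3 and p1) or Dia not p2), 0
2. not (not p3 and p1), 0
3. not Dia not p2, 0
4. p2, 0
5. not p1, 0
Accessibility: 0R0
The negation has an open branch (countermodel exists).

Not valid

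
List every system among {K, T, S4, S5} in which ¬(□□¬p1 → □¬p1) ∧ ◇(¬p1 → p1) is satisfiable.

K

T-tableau for the formula:
1. ¬(□□¬p1 → □¬p1) ∧ ◇(¬p1 → p1), 0
2. ¬(□□¬p1 → □¬p1), 0
3. ◇(¬p1 → p1), 0
4. □□¬p1, 0
5. ¬□¬p1, 0
6. □¬p1, 0
7. ¬p1, 0
8. ¬p1 → p1, 1
9. □¬p1, 1
10. ¬p1, 1
11. p1, 1
Accessibility: 0R0, 0R1, 1R1
Branch closes: p1 and ¬p1 both at 1.
Every branch closes (one shown): unsatisfiable in T, hence also in S4, S5 (every S4/S5-frame is a T-frame).
K-tableau for the formula:
1. ¬(□□¬p1 → □¬p1) ∧ ◇(¬p1 → p1), 0
2. ¬(□□¬p1 → □¬p1), 0
3. ◇(¬p1 → p1), 0
4. □□¬p1, 0
5. ¬□¬p1, 0
6. ¬p1 → p1, 1
7. □¬p1, 1
8. p1, 1
9. p1, 2
10. □¬p1, 2
Accessibility: 0R1, 0R2
Complete open branch: satisfiable in K.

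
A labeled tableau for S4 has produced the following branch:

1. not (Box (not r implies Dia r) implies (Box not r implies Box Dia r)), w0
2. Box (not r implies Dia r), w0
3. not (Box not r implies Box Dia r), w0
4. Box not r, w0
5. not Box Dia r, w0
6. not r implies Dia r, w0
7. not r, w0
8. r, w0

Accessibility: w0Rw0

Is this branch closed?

Both r and not r appear at w0.

Closed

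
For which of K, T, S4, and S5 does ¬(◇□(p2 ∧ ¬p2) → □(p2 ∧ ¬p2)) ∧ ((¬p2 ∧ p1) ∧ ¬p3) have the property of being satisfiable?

T-tableau for the formula:
1. ¬(◇□(p2 ∧ ¬p2) → □(p2 ∧ ¬p2)) ∧ ((¬p2 ∧ p1) ∧ ¬p3), u
2. ¬(◇□(p2 ∧ ¬p2) → □(p2 ∧ ¬p2)), u
3. (¬p2 ∧ p1) ∧ ¬p3, u
4. ◇□(p2 ∧ ¬p2), u
5. ¬□(p2 ∧ ¬p2), u
6. ¬p2 ∧ p1, u
7. ¬p3, u
8. ¬p2, u
9. p1, u
10. □(p2 ∧ ¬p2), v
11. p2 ∧ ¬p2, v
12. p2, v
13. ¬p2, v
Accessibility: uRu, uRv, vRv
Branch closes: p2 and ¬p2 both at v.
Every branch closes (one shown): unsatisfiable in T, hence also in S4, S5 (every S4/S5-frame is a T-frame).
K-tableau for the formula:
1. ¬(◇□(p2 ∧ ¬p2) → □(p2 ∧ ¬p2)) ∧ ((¬p2 ∧ p1) ∧ ¬p3), u
2. ¬(◇□(p2 ∧ ¬p2) → □(p2 ∧ ¬p2)), u
3. (¬p2 ∧ p1) ∧ ¬p3, u
4. ◇□(p2 ∧ ¬p2), u
5. ¬□(p2 ∧ ¬p2), u
6. ¬p2 ∧ p1, u
7. ¬p3, u
8. ¬p2, u
9. p1, u
10. □(p2 ∧ ¬p2), v
11. ¬(p2 ∧ ¬p2), w
12. p2, w
Accessibility: uRv, uRw
Complete open branch: satisfiable in K.

K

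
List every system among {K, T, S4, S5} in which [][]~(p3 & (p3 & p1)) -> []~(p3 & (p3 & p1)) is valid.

K-tableau for the negation ~([][]~(p3 & (p3 & p1)) -> []~(p3 & (p3 & p1))):
1. ~([][]~(p3 & (p3 & p1)) -> []~(p3 & (p3 & p1))), 0
2. [][]~(p3 & (p3 & p1)), 0
3. ~[]~(p3 & (p3 & p1)), 0
4. p3 & (p3 & p1), 1
5. p3, 1
6. p3 & p1, 1
7. p1, 1
8. []~(p3 & (p3 & p1)), 1
Accessibility: 0R1
Complete open branch: countermodel on a K-frame, so not valid in K.
T-tableau for the negation ~([][]~(p3 & (p3 & p1)) -> []~(p3 & (p3 & p1))):
1. ~([][]~(p3 & (p3 & p1)) -> []~(p3 & (p3 & p1))), 0
2. [][]~(p3 & (p3 & p1)), 0
3. ~[]~(p3 & (p3 & p1)), 0
4. []~(p3 & (p3 & p1)), 0
5. ~(p3 & (p3 & p1)), 0
6. ~(p3 & p1), 0
7. ~p1, 0
8. p3 & (p3 & p1), 1
9. p3, 1
10. p3 & p1, 1
11. p1, 1
12. []~(p3 & (p3 & p1)), 1
13. ~(p3 & (p3 & p1)), 1
14. ~(p3 & p1), 1
15. ~p1, 1
Accessibility: 0R0, 0R1, 1R1
Branch closes: p1 and ~p1 both at 1.
Every branch closes (one shown): valid in T, hence also in S4, S5 (every theorem of T is a theorem of S4 and S5).

T, S4, S5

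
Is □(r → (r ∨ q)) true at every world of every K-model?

Tableau for the negation ¬□(r → (r ∨ q)):
1. ¬□(r → (r ∨ q)), u
2. ¬(r → (r ∨ q)), v
3. r, v
4. ¬(r ∨ q), v
5. ¬r, v
6. ¬q, v
Accessibility: uRv
Branch closes: r and ¬r both at v.
Every branch of the negation's tableau closes; the branch above is one of them.

Yes, valid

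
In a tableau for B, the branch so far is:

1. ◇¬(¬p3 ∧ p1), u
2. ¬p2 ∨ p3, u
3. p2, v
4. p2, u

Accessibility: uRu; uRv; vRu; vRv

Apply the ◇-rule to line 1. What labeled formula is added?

a fresh world w with uRw, and ¬(¬p3 ∧ p1) at w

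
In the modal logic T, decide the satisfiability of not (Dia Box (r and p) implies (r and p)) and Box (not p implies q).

1. not (Dia Box (r and p) implies (r and p)) and Box (not p implies q), u
2. not (Dia Box (r and p) implies (r and p)), u
3. Box (not p implies q), u
4. Dia Box (r and p), u
5. not (r and p), u
6. not p implies q, u
7. not p, u
8. q, u
9. Box (r and p), v
10. not p implies q, v
11. r and p, v
12. r, v
13. p, v
14. q, v
Accessibility: uRu, uRv, vRv

Satisfiable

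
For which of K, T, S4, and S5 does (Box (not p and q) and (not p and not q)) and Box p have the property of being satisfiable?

K-tableau for the formula:
1. (Box (not p and q) and (not p and not q)) and Box p, w0
2. Box (not p and q) and (not p and not q), w0
3. Box p, w0
4. Box (not p and q), w0
5. not p and not q, w0
6. not p, w0
7. not q, w0
Complete open branch: satisfiable in K.
T-tableau for the formula:
1. (Box (not p and q) and (not p and not q)) and Box p, w0
2. Box (not p and q) and (not p and not q), w0
3. Box p, w0
4. Box (not p and q), w0
5. not p and not q, w0
6. not p, w0
7. not q, w0
8. p, w0
Accessibility: w0Rw0
Branch closes: p and not p both at w0.
Every branch closes (one shown): unsatisfiable in T, hence also in S4, S5 (every S4/S5-frame is a T-frame).

K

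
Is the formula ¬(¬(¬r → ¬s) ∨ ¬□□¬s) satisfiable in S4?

Satisfiable (open branch found)

1. ¬(¬(¬r → ¬s) ∨ ¬□□¬s), u
2. ¬r → ¬s, u
3. □□¬s, u
4. □¬s, u
5. ¬s, u
Accessibility: uRu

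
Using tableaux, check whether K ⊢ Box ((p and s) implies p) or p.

Valid

Tableau for the negation not (Box ((p and s) implies p) or p):
1. not (Box ((p and s) implies p) or p), 0
2. not Box ((p and s) implies p), 0
3. not p, 0
4. not ((p and s) implies p), 1
5. p and s, 1
6. not p, 1
7. p, 1
8. s, 1
Accessibility: 0R1
Branch closes: p and not p both at 1.
Every branch of the negation's tableau closes; the branch above is one of them.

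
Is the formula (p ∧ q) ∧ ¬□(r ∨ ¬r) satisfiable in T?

Unsatisfiable

1. (p ∧ q) ∧ ¬□(r ∨ ¬r), w0
2. p ∧ q, w0   [∧-rule on 1]
3. ¬□(r ∨ ¬r), w0   [∧-rule on 1]
4. p, w0   [∧-rule on 2]
5. q, w0   [∧-rule on 2]
6. ¬(r ∨ ¬r), w1   [¬□-rule on 3: fresh world w1, w0Rw1]
7. ¬r, w1   [¬∨-rule on 6]
8. r, w1   [¬∨-rule on 6]
Accessibility: w0Rw0, w0Rw1, w1Rw1
Branch closes: r and ¬r both at w1.
(One branch shown.) All branches close.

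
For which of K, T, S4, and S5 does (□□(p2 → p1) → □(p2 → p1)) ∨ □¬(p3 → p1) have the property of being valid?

T-tableau for the negation ¬((□□(p2 → p1) → □(p2 → p1)) ∨ □¬(p3 → p1)):
1. ¬((□□(p2 → p1) → □(p2 → p1)) ∨ □¬(p3 → p1)), u
2. ¬(□□(p2 → p1) → □(p2 → p1)), u
3. ¬□¬(p3 → p1), u
4. □□(p2 → p1), u
5. ¬□(p2 → p1), u
6. □(p2 → p1), u
7. p2 → p1, u
8. p1, u
9. p3 → p1, v
10. □(p2 → p1), v
11. p2 → p1, v
12. p1, v
13. ¬(p2 → p1), w
14. p2, w
15. ¬p1, w
16. □(p2 → p1), w
17. p2 → p1, w
18. p1, w
Accessibility: uRu, uRv, uRw, vRv, wRw
Branch closes: p1 and ¬p1 both at w.
Every branch closes (one shown): valid in T, hence also in S4, S5 (every theorem of T is a theorem of S4 and S5).
K-tableau for the negation ¬((□□(p2 → p1) → □(p2 → p1)) ∨ □¬(p3 → p1)):
1. ¬((□□(p2 → p1) → □(p2 → p1)) ∨ □¬(p3 → p1)), u
2. ¬(□□(p2 → p1) → □(p2 → p1)), u
3. ¬□¬(p3 → p1), u
4. □□(p2 → p1), u
5. ¬□(p2 → p1), u
6. p3 → p1, v
7. □(p2 → p1), v
8. p1, v
9. ¬(p2 → p1), w
10. p2, w
11. ¬p1, w
12. □(p2 → p1), w
Accessibility: uRv, uRw
Complete open branch: countermodel on a K-frame, so not valid in K.

T, S4, S5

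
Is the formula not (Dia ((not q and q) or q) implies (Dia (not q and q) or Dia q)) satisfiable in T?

1. not (Dia ((not q and q) or q) implies (Dia (not q and q) or Dia q)), 0
2. Dia ((not q and q) or q), 0
3. not (Dia (not q and q) or Dia q), 0
4. not Dia (not q and q), 0
5. not Dia q, 0
6. not (not q and q), 0
7. not q, 0
8. (not q and q) or q, 1
9. not (not q and q), 1
10. not q, 1
11. not q and q, 1
12. q, 1
Accessibility: 0R0, 0R1, 1R1
Branch closes: q and not q both at 1.
Every branch closes; the branch above is one of them.

Unsatisfiable (every branch closes)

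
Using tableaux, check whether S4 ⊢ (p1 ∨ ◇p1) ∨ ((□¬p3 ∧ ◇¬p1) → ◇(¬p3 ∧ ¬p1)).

Valid

Tableau for the negation ¬((p1 ∨ ◇p1) ∨ ((□¬p3 ∧ ◇¬p1) → ◇(¬p3 ∧ ¬p1))):
1. ¬((p1 ∨ ◇p1) ∨ ((□¬p3 ∧ ◇¬p1) → ◇(¬p3 ∧ ¬p1))), w0
2. ¬(p1 ∨ ◇p1), w0   [¬∨-rule on 1]
3. ¬((□¬p3 ∧ ◇¬p1) → ◇(¬p3 ∧ ¬p1)), w0   [¬∨-rule on 1]
4. ¬p1, w0   [¬∨-rule on 2]
5. ¬◇p1, w0   [¬∨-rule on 2]
6. □¬p3 ∧ ◇¬p1, w0   [¬→-rule on 3]
7. ¬◇(¬p3 ∧ ¬p1), w0   [¬→-rule on 3]
8. □¬p3, w0   [∧-rule on 6]
9. ◇¬p1, w0   [∧-rule on 6]
10. ¬(¬p3 ∧ ¬p1), w0   [¬◇-rule on 7 via w0Rw0]
11. ¬p3, w0   [□-rule on 8 via w0Rw0]
12. p1, w0   [¬∧-rule on 10 (branches; this branch)]
Accessibility: w0Rw0
Branch closes: p1 and ¬p1 both at w0.
All branches of the negation close; one closing branch shown above.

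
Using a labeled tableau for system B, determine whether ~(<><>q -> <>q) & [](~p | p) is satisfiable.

Satisfiable (open branch found)

1. ~(<><>q -> <>q) & [](~p | p), w0
2. ~(<><>q -> <>q), w0
3. [](~p | p), w0
4. <><>q, w0
5. ~<>q, w0
6. ~p | p, w0
7. ~q, w0
8. p, w0
9. <>q, w1
10. ~p | p, w1
11. ~q, w1
12. p, w1
13. q, w2
Accessibility: w0Rw0, w0Rw1, w1Rw0, w1Rw1, w1Rw2, w2Rw1, w2Rw2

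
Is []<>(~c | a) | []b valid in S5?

Not valid

Tableau for the negation ~([]<>(~c | a) | []b):
1. ~([]<>(~c | a) | []b), w0
2. ~[]<>(~c | a), w0
3. ~[]b, w0
4. ~<>(~c | a), w1
5. ~(~c | a), w0
6. c, w0
7. ~a, w0
8. ~(~c | a), w1
9. c, w1
10. ~a, w1
11. ~b, w2
12. ~(~c | a), w2
13. c, w2
14. ~a, w2
Accessibility: w0Rw0, w0Rw1, w0Rw2, w1Rw0, w1Rw1, w1Rw2, w2Rw0, w2Rw1, w2Rw2
The negation has an open branch (countermodel exists).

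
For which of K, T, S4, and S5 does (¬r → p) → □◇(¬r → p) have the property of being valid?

S5-tableau for the negation ¬((¬r → p) → □◇(¬r → p)):
1. ¬((¬r → p) → □◇(¬r → p)), 0
2. ¬r → p, 0
3. ¬□◇(¬r → p), 0
4. p, 0
5. ¬◇(¬r → p), 1
6. ¬(¬r → p), 0
7. ¬r, 0
8. ¬p, 0
Accessibility: 0R0, 0R1, 1R0, 1R1
Branch closes: p and ¬p both at 0.
Every branch closes (one shown): valid in S5.
S4-tableau for the negation ¬((¬r → p) → □◇(¬r → p)):
1. ¬((¬r → p) → □◇(¬r → p)), 0
2. ¬r → p, 0
3. ¬□◇(¬r → p), 0
4. p, 0
5. ¬◇(¬r → p), 1
6. ¬(¬r → p), 1
7. ¬r, 1
8. ¬p, 1
Accessibility: 0R0, 0R1, 1R1
Complete open branch: countermodel on an S4-frame, so not valid in S4, nor in K, T (the same frame is also a K-frame and a T-frame).

S5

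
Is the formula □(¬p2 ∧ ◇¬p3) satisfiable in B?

1. □(¬p2 ∧ ◇¬p3), u
2. ¬p2 ∧ ◇¬p3, u
3. ¬p2, u
4. ◇¬p3, u
5. ¬p3, v
6. ¬p2 ∧ ◇¬p3, v
7. ¬p2, v
8. ◇¬p3, v
9. ¬p3, w
Accessibility: uRu, uRv, vRu, vRv, vRw, wRv, wRw

Satisfiable (open branch found)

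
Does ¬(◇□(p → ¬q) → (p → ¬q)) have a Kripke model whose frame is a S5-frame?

1. ¬(◇□(p → ¬q) → (p → ¬q)), 0
2. ◇□(p → ¬q), 0
3. ¬(p → ¬q), 0
4. p, 0
5. q, 0
6. □(p → ¬q), 1
7. p → ¬q, 0
8. p → ¬q, 1
9. ¬q, 0
Accessibility: 0R0, 0R1, 1R0, 1R1
Branch closes: q and ¬q both at 0.
Every branch closes; the branch above is one of them.

Unsatisfiable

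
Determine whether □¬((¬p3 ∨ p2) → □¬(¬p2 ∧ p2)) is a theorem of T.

Not valid

Tableau for the negation ¬□¬((¬p3 ∨ p2) → □¬(¬p2 ∧ p2)):
1. ¬□¬((¬p3 ∨ p2) → □¬(¬p2 ∧ p2)), w0
2. (¬p3 ∨ p2) → □¬(¬p2 ∧ p2), w1
3. □¬(¬p2 ∧ p2), w1
4. ¬(¬p2 ∧ p2), w1
5. ¬p2, w1
Accessibility: w0Rw0, w0Rw1, w1Rw1
The negation has an open branch (countermodel exists).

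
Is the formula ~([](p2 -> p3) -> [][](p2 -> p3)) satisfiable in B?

1. ~([](p2 -> p3) -> [][](p2 -> p3)), w0
2. [](p2 -> p3), w0   [~->-rule on 1]
3. ~[][](p2 -> p3), w0   [~->-rule on 1]
4. p2 -> p3, w0   [[]-rule on 2 via w0Rw0]
5. p3, w0   [->-rule on 4 (branches; this branch)]
6. ~[](p2 -> p3), w1   [~[]-rule on 3: fresh world w1, w0Rw1]
7. p2 -> p3, w1   [[]-rule on 2 via w0Rw1]
8. p3, w1   [->-rule on 7 (branches; this branch)]
9. ~(p2 -> p3), w2   [~[]-rule on 6: fresh world w2, w1Rw2]
10. p2, w2   [~->-rule on 9]
11. ~p3, w2   [~->-rule on 9]
Accessibility: w0Rw0, w0Rw1, w1Rw0, w1Rw1, w1Rw2, w2Rw1, w2Rw2

Yes, satisfiable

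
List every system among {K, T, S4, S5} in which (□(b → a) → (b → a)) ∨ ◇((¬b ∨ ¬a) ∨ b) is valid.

T, S4, S5

K-tableau for the negation ¬((□(b → a) → (b → a)) ∨ ◇((¬b ∨ ¬a) ∨ b)):
1. ¬((□(b → a) → (b → a)) ∨ ◇((¬b ∨ ¬a) ∨ b)), u
2. ¬(□(b → a) → (b → a)), u   [¬∨-rule on 1]
3. ¬◇((¬b ∨ ¬a) ∨ b), u   [¬∨-rule on 1]
4. □(b → a), u   [¬→-rule on 2]
5. ¬(b → a), u   [¬→-rule on 2]
6. b, u   [¬→-rule on 5]
7. ¬a, u   [¬→-rule on 5]
Complete open branch: countermodel on a K-frame, so not valid in K.
T-tableau for the negation ¬((□(b → a) → (b → a)) ∨ ◇((¬b ∨ ¬a) ∨ b)):
1. ¬((□(b → a) → (b → a)) ∨ ◇((¬b ∨ ¬a) ∨ b)), u
2. ¬(□(b → a) → (b → a)), u   [¬∨-rule on 1]
3. ¬◇((¬b ∨ ¬a) ∨ b), u   [¬∨-rule on 1]
4. □(b → a), u   [¬→-rule on 2]
5. ¬(b → a), u   [¬→-rule on 2]
6. b, u   [¬→-rule on 5]
7. ¬a, u   [¬→-rule on 5]
8. ¬((¬b ∨ ¬a) ∨ b), u   [¬◇-rule on 3 via uRu]
9. ¬(¬b ∨ ¬a), u   [¬∨-rule on 8]
10. ¬b, u   [¬∨-rule on 8]
Accessibility: uRu
Branch closes: b and ¬b both at u.
Every branch closes (one shown): valid in T, hence also in S4, S5 (every theorem of T is a theorem of S4 and S5).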